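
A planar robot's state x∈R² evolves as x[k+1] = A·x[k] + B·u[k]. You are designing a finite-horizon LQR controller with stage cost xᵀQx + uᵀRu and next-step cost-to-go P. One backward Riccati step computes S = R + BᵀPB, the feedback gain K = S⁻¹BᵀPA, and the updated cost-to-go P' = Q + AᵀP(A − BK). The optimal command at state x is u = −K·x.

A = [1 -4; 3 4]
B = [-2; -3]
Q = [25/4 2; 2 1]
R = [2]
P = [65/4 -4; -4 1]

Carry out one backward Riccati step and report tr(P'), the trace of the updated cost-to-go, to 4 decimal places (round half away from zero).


BᵀP = [-20.5000 5.0000]
S = R + BᵀPB = [2] + [26.0000] = [28.0000]
BᵀPA = [-5.5000 102.0000]
K = S⁻¹·BᵀPA = [-0.1964 3.6429]
A−BK = [0.6071 3.2857; 2.4107 14.9286]
AᵀP(A−BK) = [0.1696 -0.9643; -0.9643 32.4286]
P' = Q + AᵀP(A−BK) = [6.4196 1.0357; 1.0357 33.4286]
tr(P') = 39.8482

39.8482


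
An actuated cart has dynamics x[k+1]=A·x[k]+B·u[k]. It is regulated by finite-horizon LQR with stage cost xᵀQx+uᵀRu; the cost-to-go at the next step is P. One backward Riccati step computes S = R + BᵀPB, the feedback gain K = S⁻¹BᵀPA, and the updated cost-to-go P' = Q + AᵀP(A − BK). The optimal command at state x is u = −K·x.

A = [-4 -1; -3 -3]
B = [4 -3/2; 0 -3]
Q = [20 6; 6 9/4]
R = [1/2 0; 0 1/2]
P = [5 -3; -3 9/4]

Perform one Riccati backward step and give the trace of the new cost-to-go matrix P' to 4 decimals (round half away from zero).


23.3378

BᵀP = [20.0000 -12.0000; 1.5000 -2.2500]
S = R + BᵀPB = [1/2 0; 0 1/2] + [80.0000 6.0000; 6.0000 4.5000] = [80.5000 6.0000; 6.0000 5.0000]
BᵀPA = [-44.0000 16.0000; 0.7500 5.2500]
K = S⁻¹·BᵀPA = [-0.6126 0.1323; 0.8851 0.8912]
A−BK = [-0.2222 -0.1925; -0.3448 -0.3264]
AᵀP(A−BK) = [0.6340 0.4042; 0.4042 0.4539]
P' = Q + AᵀP(A−BK) = [20.6340 6.4042; 6.4042 2.7039]
tr(P') = 23.3378


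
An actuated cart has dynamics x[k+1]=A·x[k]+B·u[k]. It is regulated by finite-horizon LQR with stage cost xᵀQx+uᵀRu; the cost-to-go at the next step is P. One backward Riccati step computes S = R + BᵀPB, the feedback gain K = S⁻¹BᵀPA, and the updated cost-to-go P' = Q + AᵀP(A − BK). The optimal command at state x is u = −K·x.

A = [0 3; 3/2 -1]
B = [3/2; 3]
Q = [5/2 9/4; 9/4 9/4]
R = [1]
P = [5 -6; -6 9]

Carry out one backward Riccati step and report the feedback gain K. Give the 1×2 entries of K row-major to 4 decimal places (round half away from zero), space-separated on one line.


0.6879 -1.2611

BᵀP = [-10.5000 18.0000]
S = R + BᵀPB = [1] + [38.2500] = [39.2500]
BᵀPA = [27.0000 -49.5000]
K = S⁻¹·BᵀPA = [0.6879 -1.2611]
A−BK = [-1.0318 4.8917; -0.5637 2.7834]
AᵀP(A−BK) = [1.6768 -6.4490; -6.4490 27.5732]
P' = Q + AᵀP(A−BK) = [4.1768 -4.1990; -4.1990 29.8232]
tr(P') = 34.0000


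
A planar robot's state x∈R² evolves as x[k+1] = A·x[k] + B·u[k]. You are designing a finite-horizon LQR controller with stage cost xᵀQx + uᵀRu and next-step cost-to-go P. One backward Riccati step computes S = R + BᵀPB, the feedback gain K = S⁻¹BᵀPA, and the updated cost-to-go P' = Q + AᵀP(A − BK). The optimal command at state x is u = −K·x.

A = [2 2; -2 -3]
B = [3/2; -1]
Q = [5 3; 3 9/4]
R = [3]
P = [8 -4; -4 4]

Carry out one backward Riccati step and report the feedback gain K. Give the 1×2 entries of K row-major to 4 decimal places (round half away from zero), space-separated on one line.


1.4054 1.6757

BᵀP = [16.0000 -10.0000]
S = R + BᵀPB = [3] + [34.0000] = [37.0000]
BᵀPA = [52.0000 62.0000]
K = S⁻¹·BᵀPA = [1.4054 1.6757]
A−BK = [-0.1081 -0.5135; -0.5946 -1.3243]
AᵀP(A−BK) = [6.9189 8.8649; 8.8649 12.1081]
P' = Q + AᵀP(A−BK) = [11.9189 11.8649; 11.8649 14.3581]
tr(P') = 26.2770


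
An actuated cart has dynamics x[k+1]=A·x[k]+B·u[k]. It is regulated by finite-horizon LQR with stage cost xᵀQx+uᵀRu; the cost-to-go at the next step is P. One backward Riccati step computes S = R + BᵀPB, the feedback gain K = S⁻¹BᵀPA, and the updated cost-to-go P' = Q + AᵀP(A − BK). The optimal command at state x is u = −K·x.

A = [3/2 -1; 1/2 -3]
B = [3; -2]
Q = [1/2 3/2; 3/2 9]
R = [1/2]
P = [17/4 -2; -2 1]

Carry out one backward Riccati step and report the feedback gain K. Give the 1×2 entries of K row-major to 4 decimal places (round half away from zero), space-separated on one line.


0.3165 0.1086

BᵀP = [16.7500 -8.0000]
S = R + BᵀPB = [1/2] + [66.2500] = [66.7500]
BᵀPA = [21.1250 7.2500]
K = S⁻¹·BᵀPA = [0.3165 0.1086]
A−BK = [0.5506 -1.3258; 1.1330 -2.7828]
AᵀP(A−BK) = [0.1269 -0.1695; -0.1695 0.4625]
P' = Q + AᵀP(A−BK) = [0.6269 1.3305; 1.3305 9.4625]
tr(P') = 10.0894


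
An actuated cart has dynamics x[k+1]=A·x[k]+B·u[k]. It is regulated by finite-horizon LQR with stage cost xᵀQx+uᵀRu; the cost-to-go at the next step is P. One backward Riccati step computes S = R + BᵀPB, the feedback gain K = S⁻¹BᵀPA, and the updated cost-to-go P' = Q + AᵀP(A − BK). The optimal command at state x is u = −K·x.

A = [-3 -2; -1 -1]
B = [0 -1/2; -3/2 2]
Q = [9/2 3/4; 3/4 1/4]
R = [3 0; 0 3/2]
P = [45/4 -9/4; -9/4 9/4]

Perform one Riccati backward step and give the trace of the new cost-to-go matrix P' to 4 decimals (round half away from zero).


77.4141

BᵀP = [3.3750 -3.3750; -10.1250 5.6250]
S = R + BᵀPB = [3 0; 0 3/2] + [5.0625 -8.4375; -8.4375 16.3125] = [8.0625 -8.4375; -8.4375 17.8125]
BᵀPA = [-6.7500 -3.3750; 24.7500 14.6250]
K = S⁻¹·BᵀPA = [1.2233 0.8738; 1.9689 1.2350]
A−BK = [-2.0155 -1.3825; -3.1029 -2.1592]
AᵀP(A−BK) = [49.5262 33.8330; 33.8330 23.1379]
P' = Q + AᵀP(A−BK) = [54.0262 34.5830; 34.5830 23.3879]
tr(P') = 77.4141


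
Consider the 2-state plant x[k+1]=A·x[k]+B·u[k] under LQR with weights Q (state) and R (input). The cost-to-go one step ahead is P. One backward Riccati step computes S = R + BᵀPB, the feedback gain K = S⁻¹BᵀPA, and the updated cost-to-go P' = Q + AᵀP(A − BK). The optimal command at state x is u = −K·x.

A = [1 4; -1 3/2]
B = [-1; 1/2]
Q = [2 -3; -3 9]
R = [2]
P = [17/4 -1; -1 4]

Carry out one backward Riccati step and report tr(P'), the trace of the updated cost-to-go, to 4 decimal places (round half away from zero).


BᵀP = [-4.7500 3.0000]
S = R + BᵀPB = [2] + [6.2500] = [8.2500]
BᵀPA = [-7.7500 -14.5000]
K = S⁻¹·BᵀPA = [-0.9394 -1.7576]
A−BK = [0.0606 2.2424; -0.5303 2.3788]
AᵀP(A−BK) = [2.9697 -0.1212; -0.1212 39.5152]
P' = Q + AᵀP(A−BK) = [4.9697 -3.1212; -3.1212 48.5152]
tr(P') = 53.4848

53.4848


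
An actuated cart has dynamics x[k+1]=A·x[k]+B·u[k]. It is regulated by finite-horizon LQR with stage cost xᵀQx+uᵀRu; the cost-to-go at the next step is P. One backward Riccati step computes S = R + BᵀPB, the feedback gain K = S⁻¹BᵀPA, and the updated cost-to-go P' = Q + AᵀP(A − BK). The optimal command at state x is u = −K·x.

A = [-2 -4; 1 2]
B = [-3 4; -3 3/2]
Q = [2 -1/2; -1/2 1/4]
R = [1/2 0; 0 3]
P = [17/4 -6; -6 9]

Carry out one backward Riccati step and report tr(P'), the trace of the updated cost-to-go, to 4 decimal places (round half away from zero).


BᵀP = [5.2500 -9.0000; 8.0000 -10.5000]
S = R + BᵀPB = [1/2 0; 0 3] + [11.2500 7.5000; 7.5000 16.2500] = [11.7500 7.5000; 7.5000 19.2500]
BᵀPA = [-19.5000 -39.0000; -26.5000 -53.0000]
K = S⁻¹·BᵀPA = [-1.0394 -2.0787; -0.9717 -1.9434]
A−BK = [-1.2313 -2.4627; -0.6605 -1.3211]
AᵀP(A−BK) = [3.9831 7.9662; 7.9662 15.9323]
P' = Q + AᵀP(A−BK) = [5.9831 7.4662; 7.4662 16.1823]
tr(P') = 22.1654

22.1654


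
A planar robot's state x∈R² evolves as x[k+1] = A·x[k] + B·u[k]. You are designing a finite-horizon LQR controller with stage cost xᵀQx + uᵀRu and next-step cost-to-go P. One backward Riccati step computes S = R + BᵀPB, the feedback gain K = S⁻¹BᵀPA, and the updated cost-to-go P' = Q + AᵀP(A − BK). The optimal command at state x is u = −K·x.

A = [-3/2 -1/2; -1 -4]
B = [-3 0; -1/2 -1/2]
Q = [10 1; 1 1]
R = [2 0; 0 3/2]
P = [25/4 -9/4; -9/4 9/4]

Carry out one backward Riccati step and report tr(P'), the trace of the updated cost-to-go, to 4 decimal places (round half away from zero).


31.6880

BᵀP = [-17.6250 5.6250; 1.1250 -1.1250]
S = R + BᵀPB = [2 0; 0 3/2] + [50.0625 -2.8125; -2.8125 0.5625] = [52.0625 -2.8125; -2.8125 2.0625]
BᵀPA = [20.8125 -13.6875; -0.5625 3.9375]
K = S⁻¹·BᵀPA = [0.4156 -0.1725; 0.2941 1.6739]
A−BK = [-0.2531 -1.0174; -0.6451 -3.2493]
AᵀP(A−BK) = [1.0773 3.5938; 3.5938 19.6107]
P' = Q + AᵀP(A−BK) = [11.0773 4.5938; 4.5938 20.6107]
tr(P') = 31.6880


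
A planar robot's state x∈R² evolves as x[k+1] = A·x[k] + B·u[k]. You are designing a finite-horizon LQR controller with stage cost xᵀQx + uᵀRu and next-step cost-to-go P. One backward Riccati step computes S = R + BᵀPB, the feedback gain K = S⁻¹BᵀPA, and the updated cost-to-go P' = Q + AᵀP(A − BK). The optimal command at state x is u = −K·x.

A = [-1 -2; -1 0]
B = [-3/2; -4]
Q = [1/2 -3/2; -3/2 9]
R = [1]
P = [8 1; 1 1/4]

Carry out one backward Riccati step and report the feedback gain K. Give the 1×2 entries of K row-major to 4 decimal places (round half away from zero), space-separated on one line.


BᵀP = [-16.0000 -2.5000]
S = R + BᵀPB = [1] + [34.0000] = [35.0000]
BᵀPA = [18.5000 32.0000]
K = S⁻¹·BᵀPA = [0.5286 0.9143]
A−BK = [-0.2071 -0.6286; 1.1143 3.6571]
AᵀP(A−BK) = [0.4714 1.0857; 1.0857 2.7429]
P' = Q + AᵀP(A−BK) = [0.9714 -0.4143; -0.4143 11.7429]
tr(P') = 12.7143

0.5286 0.9143


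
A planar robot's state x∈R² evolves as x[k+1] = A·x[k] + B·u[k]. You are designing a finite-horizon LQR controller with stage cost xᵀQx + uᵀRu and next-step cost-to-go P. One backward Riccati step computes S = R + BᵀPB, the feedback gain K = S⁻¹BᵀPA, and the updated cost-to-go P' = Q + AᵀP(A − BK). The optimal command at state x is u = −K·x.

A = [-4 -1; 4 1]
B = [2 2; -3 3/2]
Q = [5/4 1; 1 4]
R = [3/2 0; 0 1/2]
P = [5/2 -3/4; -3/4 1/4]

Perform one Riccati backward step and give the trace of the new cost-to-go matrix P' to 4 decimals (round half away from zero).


BᵀP = [7.2500 -2.2500; 3.8750 -1.1250]
S = R + BᵀPB = [3/2 0; 0 1/2] + [21.2500 11.1250; 11.1250 6.0625] = [22.7500 11.1250; 11.1250 6.5625]
BᵀPA = [-38.0000 -9.5000; -20.0000 -5.0000]
K = S⁻¹·BᵀPA = [-1.0526 -0.2632; -1.2632 -0.3158]
A−BK = [0.6316 0.1579; 2.7368 0.6842]
AᵀP(A−BK) = [2.7368 0.6842; 0.6842 0.1711]
P' = Q + AᵀP(A−BK) = [3.9868 1.6842; 1.6842 4.1711]
tr(P') = 8.1579

8.1579


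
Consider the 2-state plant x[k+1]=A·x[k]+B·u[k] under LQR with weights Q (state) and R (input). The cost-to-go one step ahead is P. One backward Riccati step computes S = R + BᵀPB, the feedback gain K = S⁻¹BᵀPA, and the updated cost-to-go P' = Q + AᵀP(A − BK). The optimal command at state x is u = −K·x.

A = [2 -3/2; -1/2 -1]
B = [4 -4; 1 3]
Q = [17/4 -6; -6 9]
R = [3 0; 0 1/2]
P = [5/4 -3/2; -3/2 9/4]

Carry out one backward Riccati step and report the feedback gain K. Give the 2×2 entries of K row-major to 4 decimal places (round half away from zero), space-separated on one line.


0.1066 -0.2036 -0.2956 -0.0474

BᵀP = [3.5000 -3.7500; -9.5000 12.7500]
S = R + BᵀPB = [3 0; 0 1/2] + [10.2500 -25.2500; -25.2500 76.2500] = [13.2500 -25.2500; -25.2500 76.7500]
BᵀPA = [8.8750 -1.5000; -25.3750 1.5000]
K = S⁻¹·BᵀPA = [0.1066 -0.2036; -0.2956 -0.0474]
A−BK = [0.3914 -0.8753; 0.2801 -0.6540]
AᵀP(A−BK) = [0.1169 -0.1468; -0.1468 0.3282]
P' = Q + AᵀP(A−BK) = [4.3669 -6.1468; -6.1468 9.3282]
tr(P') = 13.6951


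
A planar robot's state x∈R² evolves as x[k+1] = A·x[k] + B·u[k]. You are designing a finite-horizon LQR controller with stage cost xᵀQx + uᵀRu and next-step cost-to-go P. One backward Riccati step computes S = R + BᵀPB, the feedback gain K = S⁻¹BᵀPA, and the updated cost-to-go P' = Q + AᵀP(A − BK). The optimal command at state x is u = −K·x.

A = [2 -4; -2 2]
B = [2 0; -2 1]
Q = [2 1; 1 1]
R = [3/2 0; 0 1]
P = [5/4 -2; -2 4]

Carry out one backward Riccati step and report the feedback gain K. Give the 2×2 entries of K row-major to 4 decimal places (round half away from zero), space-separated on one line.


0.8454 -1.1959 -0.3711 0.3299

BᵀP = [6.5000 -12.0000; -2.0000 4.0000]
S = R + BᵀPB = [3/2 0; 0 1] + [37.0000 -12.0000; -12.0000 4.0000] = [38.5000 -12.0000; -12.0000 5.0000]
BᵀPA = [37.0000 -50.0000; -12.0000 16.0000]
K = S⁻¹·BᵀPA = [0.8454 -1.1959; -0.3711 0.3299]
A−BK = [0.3093 -1.6082; 0.0619 -0.7216]
AᵀP(A−BK) = [1.2680 -1.7938; -1.7938 2.9278]
P' = Q + AᵀP(A−BK) = [3.2680 -0.7938; -0.7938 3.9278]
tr(P') = 7.1959


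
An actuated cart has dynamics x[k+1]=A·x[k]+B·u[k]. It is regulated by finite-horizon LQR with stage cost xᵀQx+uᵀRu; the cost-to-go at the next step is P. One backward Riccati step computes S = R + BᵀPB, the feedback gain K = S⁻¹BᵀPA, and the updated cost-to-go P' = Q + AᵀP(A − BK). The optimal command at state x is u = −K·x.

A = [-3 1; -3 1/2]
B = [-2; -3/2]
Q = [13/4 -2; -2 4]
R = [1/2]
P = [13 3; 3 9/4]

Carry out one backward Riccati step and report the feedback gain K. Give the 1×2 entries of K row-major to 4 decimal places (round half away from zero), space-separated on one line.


1.5831 -0.4657

BᵀP = [-30.5000 -9.3750]
S = R + BᵀPB = [1/2] + [75.0625] = [75.5625]
BᵀPA = [119.6250 -35.1875]
K = S⁻¹·BᵀPA = [1.5831 -0.4657]
A−BK = [0.1663 0.0687; -0.6253 -0.1985]
AᵀP(A−BK) = [1.8685 -0.1687; -0.1687 0.1766]
P' = Q + AᵀP(A−BK) = [5.1185 -2.1687; -2.1687 4.1766]
tr(P') = 9.2951


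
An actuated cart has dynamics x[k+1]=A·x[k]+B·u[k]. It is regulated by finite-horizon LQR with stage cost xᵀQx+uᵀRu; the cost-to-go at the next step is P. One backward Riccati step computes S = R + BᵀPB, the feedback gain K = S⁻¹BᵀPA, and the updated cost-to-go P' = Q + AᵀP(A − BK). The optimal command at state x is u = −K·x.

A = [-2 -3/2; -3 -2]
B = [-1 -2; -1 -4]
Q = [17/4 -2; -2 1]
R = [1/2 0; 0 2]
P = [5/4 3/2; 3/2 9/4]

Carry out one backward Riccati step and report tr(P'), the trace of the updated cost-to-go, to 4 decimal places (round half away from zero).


BᵀP = [-2.7500 -3.7500; -8.5000 -12.0000]
S = R + BᵀPB = [1/2 0; 0 2] + [6.5000 20.5000; 20.5000 65.0000] = [7.0000 20.5000; 20.5000 67.0000]
BᵀPA = [16.7500 11.6250; 53.0000 36.7500]
K = S⁻¹·BᵀPA = [0.7333 0.5231; 0.5667 0.3885]
A−BK = [-0.1333 -0.2000; 0.0000 0.0769]
AᵀP(A−BK) = [0.9333 0.6500; 0.6500 0.4558]
P' = Q + AᵀP(A−BK) = [5.1833 -1.3500; -1.3500 1.4558]
tr(P') = 6.6391

6.6391


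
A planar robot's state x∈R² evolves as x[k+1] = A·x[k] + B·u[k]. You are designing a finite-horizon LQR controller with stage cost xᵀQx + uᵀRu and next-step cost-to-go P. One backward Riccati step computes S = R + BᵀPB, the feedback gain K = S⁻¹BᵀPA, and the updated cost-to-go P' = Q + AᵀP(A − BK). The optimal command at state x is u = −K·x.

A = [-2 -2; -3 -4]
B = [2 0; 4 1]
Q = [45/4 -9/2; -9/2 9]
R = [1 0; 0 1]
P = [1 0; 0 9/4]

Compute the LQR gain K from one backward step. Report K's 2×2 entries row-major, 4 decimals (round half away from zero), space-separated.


-0.7656 -0.9378 0.0431 -0.1722

BᵀP = [2.0000 9.0000; 0.0000 2.2500]
S = R + BᵀPB = [1 0; 0 1] + [40.0000 9.0000; 9.0000 2.2500] = [41.0000 9.0000; 9.0000 3.2500]
BᵀPA = [-31.0000 -40.0000; -6.7500 -9.0000]
K = S⁻¹·BᵀPA = [-0.7656 -0.9378; 0.0431 -0.1722]
A−BK = [-0.4689 -0.1244; 0.0191 -0.0766]
AᵀP(A−BK) = [0.8086 0.7656; 0.7656 0.9378]
P' = Q + AᵀP(A−BK) = [12.0586 -3.7344; -3.7344 9.9378]
tr(P') = 21.9964


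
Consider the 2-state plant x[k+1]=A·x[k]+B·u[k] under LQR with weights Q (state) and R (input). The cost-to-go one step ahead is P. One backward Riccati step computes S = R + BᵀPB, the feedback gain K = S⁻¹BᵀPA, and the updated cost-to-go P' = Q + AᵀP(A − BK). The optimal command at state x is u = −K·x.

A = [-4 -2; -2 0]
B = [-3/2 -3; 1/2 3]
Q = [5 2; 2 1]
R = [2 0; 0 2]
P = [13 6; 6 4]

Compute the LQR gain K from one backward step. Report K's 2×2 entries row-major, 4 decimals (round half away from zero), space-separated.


BᵀP = [-16.5000 -7.0000; -21.0000 -6.0000]
S = R + BᵀPB = [2 0; 0 2] + [21.2500 28.5000; 28.5000 45.0000] = [23.2500 28.5000; 28.5000 47.0000]
BᵀPA = [80.0000 33.0000; 96.0000 42.0000]
K = S⁻¹·BᵀPA = [3.6506 1.2620; -0.1711 0.1283]
A−BK = [0.9626 0.2781; -3.3119 -1.0160]
AᵀP(A−BK) = [44.3779 14.7166; 14.7166 4.9626]
P' = Q + AᵀP(A−BK) = [49.3779 16.7166; 16.7166 5.9626]
tr(P') = 55.3405

3.6506 1.2620 -0.1711 0.1283


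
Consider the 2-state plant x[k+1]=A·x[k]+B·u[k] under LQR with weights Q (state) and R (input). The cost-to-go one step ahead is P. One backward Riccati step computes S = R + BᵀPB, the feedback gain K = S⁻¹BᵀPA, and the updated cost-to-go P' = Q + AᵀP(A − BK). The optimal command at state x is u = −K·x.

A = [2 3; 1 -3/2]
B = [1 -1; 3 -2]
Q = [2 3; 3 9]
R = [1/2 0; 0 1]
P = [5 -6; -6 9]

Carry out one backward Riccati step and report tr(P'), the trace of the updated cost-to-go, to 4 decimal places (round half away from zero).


BᵀP = [-13.0000 21.0000; 7.0000 -12.0000]
S = R + BᵀPB = [1/2 0; 0 1] + [50.0000 -29.0000; -29.0000 17.0000] = [50.5000 -29.0000; -29.0000 18.0000]
BᵀPA = [-5.0000 -70.5000; 2.0000 39.0000]
K = S⁻¹·BᵀPA = [-0.4706 -2.0294; -0.6471 -1.1029]
A−BK = [1.8235 3.9265; 1.1176 2.3824]
AᵀP(A−BK) = [3.9412 8.5588; 8.5588 19.1912]
P' = Q + AᵀP(A−BK) = [5.9412 11.5588; 11.5588 28.1912]
tr(P') = 34.1324

34.1324


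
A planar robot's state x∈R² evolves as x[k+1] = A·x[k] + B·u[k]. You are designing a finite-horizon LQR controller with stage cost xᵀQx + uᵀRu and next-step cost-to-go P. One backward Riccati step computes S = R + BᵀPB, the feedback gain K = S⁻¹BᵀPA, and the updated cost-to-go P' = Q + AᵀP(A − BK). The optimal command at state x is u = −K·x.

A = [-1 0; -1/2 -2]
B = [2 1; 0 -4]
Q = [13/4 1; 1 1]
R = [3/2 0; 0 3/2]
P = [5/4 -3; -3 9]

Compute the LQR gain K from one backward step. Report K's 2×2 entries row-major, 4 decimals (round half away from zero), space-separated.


-0.1969 -0.0442 0.0672 0.4637

BᵀP = [2.5000 -6.0000; 13.2500 -39.0000]
S = R + BᵀPB = [3/2 0; 0 3/2] + [5.0000 26.5000; 26.5000 169.2500] = [6.5000 26.5000; 26.5000 170.7500]
BᵀPA = [0.5000 12.0000; 6.2500 78.0000]
K = S⁻¹·BᵀPA = [-0.1969 -0.0442; 0.0672 0.4637]
A−BK = [-0.6734 -0.3753; -0.2314 -0.1454]
AᵀP(A−BK) = [0.1787 0.1242; 0.1242 0.3643]
P' = Q + AᵀP(A−BK) = [3.4287 1.1242; 1.1242 1.3643]
tr(P') = 4.7930


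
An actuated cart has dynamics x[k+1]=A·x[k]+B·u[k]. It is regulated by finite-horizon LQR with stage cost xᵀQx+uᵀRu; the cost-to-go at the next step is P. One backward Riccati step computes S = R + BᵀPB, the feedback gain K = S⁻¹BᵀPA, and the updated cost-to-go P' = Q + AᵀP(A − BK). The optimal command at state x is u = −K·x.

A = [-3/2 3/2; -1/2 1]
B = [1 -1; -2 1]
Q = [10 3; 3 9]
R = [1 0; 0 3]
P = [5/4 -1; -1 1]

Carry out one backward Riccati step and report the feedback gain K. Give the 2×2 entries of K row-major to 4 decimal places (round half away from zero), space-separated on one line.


BᵀP = [3.2500 -3.0000; -2.2500 2.0000]
S = R + BᵀPB = [1 0; 0 3] + [9.2500 -6.2500; -6.2500 4.2500] = [10.2500 -6.2500; -6.2500 7.2500]
BᵀPA = [-3.3750 1.8750; 2.3750 -1.3750]
K = S⁻¹·BᵀPA = [-0.2730 0.1418; 0.0922 -0.0674]
A−BK = [-1.1348 1.2908; -1.1383 1.3511]
AᵀP(A−BK) = [0.4220 -0.4238; -0.4238 0.4539]
P' = Q + AᵀP(A−BK) = [10.4220 2.5762; 2.5762 9.4539]
tr(P') = 19.8759

-0.2730 0.1418 0.0922 -0.0674


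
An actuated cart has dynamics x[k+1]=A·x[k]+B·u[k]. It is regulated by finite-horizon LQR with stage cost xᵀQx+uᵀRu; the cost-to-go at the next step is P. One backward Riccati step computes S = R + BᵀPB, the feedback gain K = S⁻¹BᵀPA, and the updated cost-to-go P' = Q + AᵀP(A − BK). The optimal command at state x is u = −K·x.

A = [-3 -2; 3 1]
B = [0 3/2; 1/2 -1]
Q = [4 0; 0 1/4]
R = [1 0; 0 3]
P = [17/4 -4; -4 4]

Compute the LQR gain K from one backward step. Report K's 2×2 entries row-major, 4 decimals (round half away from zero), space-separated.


BᵀP = [-2.0000 2.0000; 10.3750 -10.0000]
S = R + BᵀPB = [1 0; 0 3] + [1.0000 -5.0000; -5.0000 25.5625] = [2.0000 -5.0000; -5.0000 28.5625]
BᵀPA = [12.0000 6.0000; -61.1250 -30.7500]
K = S⁻¹·BᵀPA = [1.1556 0.5486; -1.9377 -0.9805]
A−BK = [-0.0934 -0.5292; 0.4844 -0.2549]
AᵀP(A−BK) = [13.9377 6.9805; 6.9805 3.5564]
P' = Q + AᵀP(A−BK) = [17.9377 6.9805; 6.9805 3.8064]
tr(P') = 21.7442

1.1556 0.5486 -1.9377 -0.9805


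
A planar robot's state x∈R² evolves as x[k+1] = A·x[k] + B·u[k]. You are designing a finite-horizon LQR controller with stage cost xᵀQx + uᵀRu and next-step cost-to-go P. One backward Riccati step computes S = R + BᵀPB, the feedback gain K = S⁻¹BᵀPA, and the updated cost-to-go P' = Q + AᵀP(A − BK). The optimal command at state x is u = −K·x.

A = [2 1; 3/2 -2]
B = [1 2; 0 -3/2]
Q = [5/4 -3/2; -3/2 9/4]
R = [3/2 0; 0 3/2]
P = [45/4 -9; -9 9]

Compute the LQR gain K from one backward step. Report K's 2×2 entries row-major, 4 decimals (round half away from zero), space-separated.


BᵀP = [11.2500 -9.0000; 36.0000 -31.5000]
S = R + BᵀPB = [3/2 0; 0 3/2] + [11.2500 36.0000; 36.0000 119.2500] = [12.7500 36.0000; 36.0000 120.7500]
BᵀPA = [9.0000 29.2500; 24.7500 99.0000]
K = S⁻¹·BᵀPA = [0.8037 -0.1316; -0.0346 0.8591]
A−BK = [1.2656 -0.5866; 1.4480 -0.7113]
AᵀP(A−BK) = [4.8741 -2.0785; -2.0785 2.0473]
P' = Q + AᵀP(A−BK) = [6.1241 -3.5785; -3.5785 4.2973]
tr(P') = 10.4215

0.8037 -0.1316 -0.0346 0.8591


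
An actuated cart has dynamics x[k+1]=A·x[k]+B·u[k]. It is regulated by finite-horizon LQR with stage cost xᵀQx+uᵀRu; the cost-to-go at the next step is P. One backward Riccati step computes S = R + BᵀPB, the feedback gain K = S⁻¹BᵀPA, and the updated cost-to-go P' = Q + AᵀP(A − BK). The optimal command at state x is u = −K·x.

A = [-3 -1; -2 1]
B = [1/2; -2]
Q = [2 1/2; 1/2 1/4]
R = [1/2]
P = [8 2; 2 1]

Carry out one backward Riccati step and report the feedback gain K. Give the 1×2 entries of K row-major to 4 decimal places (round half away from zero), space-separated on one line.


BᵀP = [0.0000 -1.0000]
S = R + BᵀPB = [1/2] + [2.0000] = [2.5000]
BᵀPA = [2.0000 -1.0000]
K = S⁻¹·BᵀPA = [0.8000 -0.4000]
A−BK = [-3.4000 -0.8000; -0.4000 0.2000]
AᵀP(A−BK) = [98.4000 20.8000; 20.8000 4.6000]
P' = Q + AᵀP(A−BK) = [100.4000 21.3000; 21.3000 4.8500]
tr(P') = 105.2500

0.8000 -0.4000


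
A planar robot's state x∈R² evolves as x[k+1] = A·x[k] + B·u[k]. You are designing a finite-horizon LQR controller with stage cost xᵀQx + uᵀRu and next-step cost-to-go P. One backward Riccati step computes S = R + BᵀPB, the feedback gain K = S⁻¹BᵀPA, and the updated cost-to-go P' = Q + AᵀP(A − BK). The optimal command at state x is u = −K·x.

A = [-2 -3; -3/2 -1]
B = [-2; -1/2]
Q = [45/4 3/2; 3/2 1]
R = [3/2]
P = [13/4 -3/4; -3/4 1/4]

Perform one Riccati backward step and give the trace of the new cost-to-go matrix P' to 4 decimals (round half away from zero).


16.2428

BᵀP = [-6.1250 1.3750]
S = R + BᵀPB = [3/2] + [11.5625] = [13.0625]
BᵀPA = [10.1875 17.0000]
K = S⁻¹·BᵀPA = [0.7799 1.3014]
A−BK = [-0.4402 -0.3971; -1.1100 -0.3493]
AᵀP(A−BK) = [1.1172 1.7416; 1.7416 2.8756]
P' = Q + AᵀP(A−BK) = [12.3672 3.2416; 3.2416 3.8756]
tr(P') = 16.2428


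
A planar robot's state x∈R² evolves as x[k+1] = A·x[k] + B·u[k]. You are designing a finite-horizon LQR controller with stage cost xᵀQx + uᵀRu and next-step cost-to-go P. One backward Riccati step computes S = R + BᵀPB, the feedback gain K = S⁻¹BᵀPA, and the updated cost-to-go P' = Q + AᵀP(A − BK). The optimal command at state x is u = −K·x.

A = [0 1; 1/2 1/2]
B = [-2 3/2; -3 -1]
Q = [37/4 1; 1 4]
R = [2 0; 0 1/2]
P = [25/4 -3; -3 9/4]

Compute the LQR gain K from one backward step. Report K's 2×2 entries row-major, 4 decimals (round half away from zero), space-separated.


BᵀP = [-3.5000 -0.7500; 12.3750 -6.7500]
S = R + BᵀPB = [2 0; 0 1/2] + [9.2500 -4.5000; -4.5000 25.3125] = [11.2500 -4.5000; -4.5000 25.8125]
BᵀPA = [-0.3750 -3.8750; -3.3750 9.0000]
K = S⁻¹·BᵀPA = [-0.0921 -0.2203; -0.1468 0.3103]
A−BK = [0.0361 0.0939; 0.0770 0.1492]
AᵀP(A−BK) = [0.0325 0.0270; 0.0270 0.1664]
P' = Q + AᵀP(A−BK) = [9.2825 1.0270; 1.0270 4.1664]
tr(P') = 13.4489

-0.0921 -0.2203 -0.1468 0.3103


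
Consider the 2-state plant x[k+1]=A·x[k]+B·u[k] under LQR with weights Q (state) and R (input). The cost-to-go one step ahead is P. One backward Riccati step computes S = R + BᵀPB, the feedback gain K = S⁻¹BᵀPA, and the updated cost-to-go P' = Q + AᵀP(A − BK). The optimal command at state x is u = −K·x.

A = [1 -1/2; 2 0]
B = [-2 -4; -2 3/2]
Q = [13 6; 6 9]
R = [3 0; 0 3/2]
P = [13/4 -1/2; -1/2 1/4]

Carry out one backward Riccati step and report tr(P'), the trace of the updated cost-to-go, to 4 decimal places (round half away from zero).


22.6505

BᵀP = [-5.5000 0.5000; -13.7500 2.3750]
S = R + BᵀPB = [3 0; 0 3/2] + [10.0000 22.7500; 22.7500 58.5625] = [13.0000 22.7500; 22.7500 60.0625]
BᵀPA = [-4.5000 2.7500; -9.0000 6.8750]
K = S⁻¹·BᵀPA = [-0.2489 0.0333; -0.0556 0.1019]
A−BK = [0.2799 -0.0260; 1.5855 -0.0862]
AᵀP(A−BK) = [0.6298 -0.0585; -0.0585 0.0207]
P' = Q + AᵀP(A−BK) = [13.6298 5.9415; 5.9415 9.0207]
tr(P') = 22.6505


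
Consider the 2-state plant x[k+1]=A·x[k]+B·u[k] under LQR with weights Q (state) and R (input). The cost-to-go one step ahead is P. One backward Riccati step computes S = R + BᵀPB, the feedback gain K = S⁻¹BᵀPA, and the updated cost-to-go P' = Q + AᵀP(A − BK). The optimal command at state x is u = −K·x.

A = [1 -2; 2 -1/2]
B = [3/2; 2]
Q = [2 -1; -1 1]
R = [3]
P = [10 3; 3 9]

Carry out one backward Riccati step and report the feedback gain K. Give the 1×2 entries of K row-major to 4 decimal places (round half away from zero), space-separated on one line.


0.8302 -0.6698

BᵀP = [21.0000 22.5000]
S = R + BᵀPB = [3] + [76.5000] = [79.5000]
BᵀPA = [66.0000 -53.2500]
K = S⁻¹·BᵀPA = [0.8302 -0.6698]
A−BK = [-0.2453 -0.9953; 0.3396 0.8396]
AᵀP(A−BK) = [3.2075 1.7075; 1.7075 12.5825]
P' = Q + AᵀP(A−BK) = [5.2075 0.7075; 0.7075 13.5825]
tr(P') = 18.7901


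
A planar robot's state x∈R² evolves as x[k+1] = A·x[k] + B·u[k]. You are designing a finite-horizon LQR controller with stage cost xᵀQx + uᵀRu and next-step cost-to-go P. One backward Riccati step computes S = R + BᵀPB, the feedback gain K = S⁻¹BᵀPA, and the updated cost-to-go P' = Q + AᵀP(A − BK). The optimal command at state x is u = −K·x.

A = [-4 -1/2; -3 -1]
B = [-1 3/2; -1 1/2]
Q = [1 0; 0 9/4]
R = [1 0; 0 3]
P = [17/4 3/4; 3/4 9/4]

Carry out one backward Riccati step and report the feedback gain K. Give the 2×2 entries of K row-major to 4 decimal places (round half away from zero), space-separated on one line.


2.3175 0.5873 -0.9048 -0.0238

BᵀP = [-5.0000 -3.0000; 6.7500 2.2500]
S = R + BᵀPB = [1 0; 0 3] + [8.0000 -9.0000; -9.0000 11.2500] = [9.0000 -9.0000; -9.0000 14.2500]
BᵀPA = [29.0000 5.5000; -33.7500 -5.6250]
K = S⁻¹·BᵀPA = [2.3175 0.5873; -0.9048 -0.0238]
A−BK = [-0.3254 0.1230; -0.2302 -0.4008]
AᵀP(A−BK) = [8.5079 1.5397; 1.5397 0.6984]
P' = Q + AᵀP(A−BK) = [9.5079 1.5397; 1.5397 2.9484]
tr(P') = 12.4563


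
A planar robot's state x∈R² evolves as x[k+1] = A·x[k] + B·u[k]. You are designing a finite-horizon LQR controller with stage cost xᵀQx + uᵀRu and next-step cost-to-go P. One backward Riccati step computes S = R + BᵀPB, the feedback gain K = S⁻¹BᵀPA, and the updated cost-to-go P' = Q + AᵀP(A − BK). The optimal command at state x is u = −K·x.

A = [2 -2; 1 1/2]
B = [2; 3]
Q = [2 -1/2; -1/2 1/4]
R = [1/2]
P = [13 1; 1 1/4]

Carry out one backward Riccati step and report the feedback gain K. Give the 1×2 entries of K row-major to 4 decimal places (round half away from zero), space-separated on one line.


0.9101 -0.8483

BᵀP = [29.0000 2.7500]
S = R + BᵀPB = [1/2] + [66.2500] = [66.7500]
BᵀPA = [60.7500 -56.6250]
K = S⁻¹·BᵀPA = [0.9101 -0.8483]
A−BK = [0.1798 -0.3034; -1.7303 3.0449]
AᵀP(A−BK) = [0.9607 -1.3399; -1.3399 2.0267]
P' = Q + AᵀP(A−BK) = [2.9607 -1.8399; -1.8399 2.2767]
tr(P') = 5.2374


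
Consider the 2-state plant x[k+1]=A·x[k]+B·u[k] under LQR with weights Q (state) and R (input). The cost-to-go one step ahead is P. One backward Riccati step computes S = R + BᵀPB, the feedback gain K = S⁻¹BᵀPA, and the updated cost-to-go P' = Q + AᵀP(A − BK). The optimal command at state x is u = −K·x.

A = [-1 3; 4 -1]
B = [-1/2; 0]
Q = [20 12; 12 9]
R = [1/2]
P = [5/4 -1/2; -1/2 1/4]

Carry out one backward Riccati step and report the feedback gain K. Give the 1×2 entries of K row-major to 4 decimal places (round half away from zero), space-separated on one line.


BᵀP = [-0.6250 0.2500]
S = R + BᵀPB = [1/2] + [0.3125] = [0.8125]
BᵀPA = [1.6250 -2.1250]
K = S⁻¹·BᵀPA = [2.0000 -2.6154]
A−BK = [0.0000 1.6923; 4.0000 -1.0000]
AᵀP(A−BK) = [6.0000 -7.0000; -7.0000 8.9423]
P' = Q + AᵀP(A−BK) = [26.0000 5.0000; 5.0000 17.9423]
tr(P') = 43.9423

2.0000 -2.6154


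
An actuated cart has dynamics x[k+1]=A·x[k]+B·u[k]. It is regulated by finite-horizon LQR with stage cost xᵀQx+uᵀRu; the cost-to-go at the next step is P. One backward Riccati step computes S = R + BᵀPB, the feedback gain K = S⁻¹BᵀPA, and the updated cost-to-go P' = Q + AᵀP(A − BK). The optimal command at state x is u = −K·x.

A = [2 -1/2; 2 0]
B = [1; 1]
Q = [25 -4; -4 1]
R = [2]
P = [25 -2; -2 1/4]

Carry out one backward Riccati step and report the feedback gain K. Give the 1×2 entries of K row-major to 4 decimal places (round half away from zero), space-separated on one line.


1.8280 -0.4946

BᵀP = [23.0000 -1.7500]
S = R + BᵀPB = [2] + [21.2500] = [23.2500]
BᵀPA = [42.5000 -11.5000]
K = S⁻¹·BᵀPA = [1.8280 -0.4946]
A−BK = [0.1720 -0.0054; 0.1720 0.4946]
AᵀP(A−BK) = [7.3118 -1.9785; -1.9785 0.5618]
P' = Q + AᵀP(A−BK) = [32.3118 -5.9785; -5.9785 1.5618]
tr(P') = 33.8737


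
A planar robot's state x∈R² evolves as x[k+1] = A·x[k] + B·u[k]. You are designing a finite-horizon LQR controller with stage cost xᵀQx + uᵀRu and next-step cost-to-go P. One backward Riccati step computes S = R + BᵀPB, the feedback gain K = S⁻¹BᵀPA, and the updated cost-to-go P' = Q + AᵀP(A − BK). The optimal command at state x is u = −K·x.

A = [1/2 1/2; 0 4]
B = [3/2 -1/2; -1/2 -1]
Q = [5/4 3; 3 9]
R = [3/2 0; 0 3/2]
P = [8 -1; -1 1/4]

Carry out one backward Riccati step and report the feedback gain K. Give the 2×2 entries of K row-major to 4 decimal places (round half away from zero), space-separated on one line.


0.2806 -0.0821 -0.0736 -0.3199

BᵀP = [12.5000 -1.6250; -3.0000 0.2500]
S = R + BᵀPB = [3/2 0; 0 3/2] + [19.5625 -4.6250; -4.6250 1.2500] = [21.0625 -4.6250; -4.6250 2.7500]
BᵀPA = [6.2500 -0.2500; -1.5000 -0.5000]
K = S⁻¹·BᵀPA = [0.2806 -0.0821; -0.0736 -0.3199]
A−BK = [0.0423 0.4632; 0.0667 3.6390]
AᵀP(A−BK) = [0.1360 0.0334; 0.0334 1.8195]
P' = Q + AᵀP(A−BK) = [1.3860 3.0334; 3.0334 10.8195]
tr(P') = 12.2055


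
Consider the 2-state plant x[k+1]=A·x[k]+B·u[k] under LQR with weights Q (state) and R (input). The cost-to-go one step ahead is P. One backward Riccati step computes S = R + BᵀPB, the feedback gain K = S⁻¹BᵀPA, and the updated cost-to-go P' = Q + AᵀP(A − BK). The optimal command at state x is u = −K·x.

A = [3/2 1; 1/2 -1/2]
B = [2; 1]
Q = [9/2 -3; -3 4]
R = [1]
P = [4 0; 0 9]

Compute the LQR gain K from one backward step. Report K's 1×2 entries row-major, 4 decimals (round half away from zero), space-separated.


BᵀP = [8.0000 9.0000]
S = R + BᵀPB = [1] + [25.0000] = [26.0000]
BᵀPA = [16.5000 3.5000]
K = S⁻¹·BᵀPA = [0.6346 0.1346]
A−BK = [0.2308 0.7308; -0.1346 -0.6346]
AᵀP(A−BK) = [0.7788 1.5288; 1.5288 5.7788]
P' = Q + AᵀP(A−BK) = [5.2788 -1.4712; -1.4712 9.7788]
tr(P') = 15.0577

0.6346 0.1346


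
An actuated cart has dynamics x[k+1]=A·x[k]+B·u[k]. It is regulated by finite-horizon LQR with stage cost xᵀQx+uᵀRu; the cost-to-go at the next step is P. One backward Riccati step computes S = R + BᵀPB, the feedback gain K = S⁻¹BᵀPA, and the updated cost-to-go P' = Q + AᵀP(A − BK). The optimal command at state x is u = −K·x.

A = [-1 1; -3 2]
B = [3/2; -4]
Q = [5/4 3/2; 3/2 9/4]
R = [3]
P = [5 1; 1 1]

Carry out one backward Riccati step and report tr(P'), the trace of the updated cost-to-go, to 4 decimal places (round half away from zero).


35.5000

BᵀP = [3.5000 -2.5000]
S = R + BᵀPB = [3] + [15.2500] = [18.2500]
BᵀPA = [4.0000 -1.5000]
K = S⁻¹·BᵀPA = [0.2192 -0.0822]
A−BK = [-1.3288 1.1233; -2.1233 1.6712]
AᵀP(A−BK) = [19.1233 -15.6712; -15.6712 12.8767]
P' = Q + AᵀP(A−BK) = [20.3733 -14.1712; -14.1712 15.1267]
tr(P') = 35.5000


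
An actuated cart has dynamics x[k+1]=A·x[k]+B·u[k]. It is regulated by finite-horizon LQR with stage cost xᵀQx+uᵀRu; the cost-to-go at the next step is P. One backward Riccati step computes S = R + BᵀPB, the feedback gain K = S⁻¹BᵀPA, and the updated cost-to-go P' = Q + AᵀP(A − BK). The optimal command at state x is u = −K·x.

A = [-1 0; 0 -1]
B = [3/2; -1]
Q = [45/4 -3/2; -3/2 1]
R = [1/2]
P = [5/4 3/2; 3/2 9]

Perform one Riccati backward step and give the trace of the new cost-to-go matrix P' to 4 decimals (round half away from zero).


16.6500

BᵀP = [0.3750 -6.7500]
S = R + BᵀPB = [1/2] + [7.3125] = [7.8125]
BᵀPA = [-0.3750 6.7500]
K = S⁻¹·BᵀPA = [-0.0480 0.8640]
A−BK = [-0.9280 -1.2960; -0.0480 -0.1360]
AᵀP(A−BK) = [1.2320 1.8240; 1.8240 3.1680]
P' = Q + AᵀP(A−BK) = [12.4820 0.3240; 0.3240 4.1680]
tr(P') = 16.6500


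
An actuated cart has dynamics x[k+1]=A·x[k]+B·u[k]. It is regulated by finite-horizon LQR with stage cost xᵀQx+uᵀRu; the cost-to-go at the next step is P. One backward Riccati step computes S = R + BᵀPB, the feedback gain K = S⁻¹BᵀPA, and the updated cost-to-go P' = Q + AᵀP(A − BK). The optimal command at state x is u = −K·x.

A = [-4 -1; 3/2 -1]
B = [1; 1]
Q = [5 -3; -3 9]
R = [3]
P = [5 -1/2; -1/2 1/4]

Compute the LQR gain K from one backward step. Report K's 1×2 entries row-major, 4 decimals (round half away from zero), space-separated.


-2.5345 -0.5862

BᵀP = [4.5000 -0.2500]
S = R + BᵀPB = [3] + [4.2500] = [7.2500]
BᵀPA = [-18.3750 -4.2500]
K = S⁻¹·BᵀPA = [-2.5345 -0.5862]
A−BK = [-1.4655 -0.4138; 4.0345 -0.4138]
AᵀP(A−BK) = [39.9914 7.6034; 7.6034 1.7586]
P' = Q + AᵀP(A−BK) = [44.9914 4.6034; 4.6034 10.7586]
tr(P') = 55.7500


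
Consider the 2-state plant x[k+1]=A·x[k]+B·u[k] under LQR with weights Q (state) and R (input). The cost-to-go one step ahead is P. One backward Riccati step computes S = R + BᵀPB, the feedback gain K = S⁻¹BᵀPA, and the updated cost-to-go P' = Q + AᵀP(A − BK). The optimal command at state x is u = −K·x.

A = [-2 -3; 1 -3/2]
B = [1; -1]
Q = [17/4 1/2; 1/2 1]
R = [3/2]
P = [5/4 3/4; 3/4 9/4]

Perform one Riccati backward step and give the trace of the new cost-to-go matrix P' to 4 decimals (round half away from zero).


30.6161

BᵀP = [0.5000 -1.5000]
S = R + BᵀPB = [3/2] + [2.0000] = [3.5000]
BᵀPA = [-2.5000 0.7500]
K = S⁻¹·BᵀPA = [-0.7143 0.2143]
A−BK = [-1.2857 -3.2143; 0.2857 -1.2857]
AᵀP(A−BK) = [2.4643 4.6607; 4.6607 22.9018]
P' = Q + AᵀP(A−BK) = [6.7143 5.1607; 5.1607 23.9018]
tr(P') = 30.6161


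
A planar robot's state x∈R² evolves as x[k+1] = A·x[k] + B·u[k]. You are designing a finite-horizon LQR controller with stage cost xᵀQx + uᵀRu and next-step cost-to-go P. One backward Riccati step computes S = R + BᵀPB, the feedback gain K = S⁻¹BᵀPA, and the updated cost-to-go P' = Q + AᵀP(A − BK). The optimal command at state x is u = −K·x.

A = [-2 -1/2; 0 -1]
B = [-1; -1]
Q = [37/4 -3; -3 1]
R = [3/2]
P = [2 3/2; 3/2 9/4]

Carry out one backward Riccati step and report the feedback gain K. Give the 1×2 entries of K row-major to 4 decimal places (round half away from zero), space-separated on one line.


BᵀP = [-3.5000 -3.7500]
S = R + BᵀPB = [3/2] + [7.2500] = [8.7500]
BᵀPA = [7.0000 5.5000]
K = S⁻¹·BᵀPA = [0.8000 0.6286]
A−BK = [-1.2000 0.1286; 0.8000 -0.3714]
AᵀP(A−BK) = [2.4000 0.6000; 0.6000 0.7929]
P' = Q + AᵀP(A−BK) = [11.6500 -2.4000; -2.4000 1.7929]
tr(P') = 13.4429

0.8000 0.6286


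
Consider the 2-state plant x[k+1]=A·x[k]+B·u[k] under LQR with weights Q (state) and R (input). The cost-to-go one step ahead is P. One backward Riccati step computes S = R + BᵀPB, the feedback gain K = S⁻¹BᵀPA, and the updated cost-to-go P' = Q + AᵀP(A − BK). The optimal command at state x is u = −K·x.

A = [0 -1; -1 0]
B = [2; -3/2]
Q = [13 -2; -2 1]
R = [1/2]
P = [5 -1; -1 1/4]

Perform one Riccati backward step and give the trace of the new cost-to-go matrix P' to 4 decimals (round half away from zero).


14.1547

BᵀP = [11.5000 -2.3750]
S = R + BᵀPB = [1/2] + [26.5625] = [27.0625]
BᵀPA = [2.3750 -11.5000]
K = S⁻¹·BᵀPA = [0.0878 -0.4249]
A−BK = [-0.1755 -0.1501; -0.8684 -0.6374]
AᵀP(A−BK) = [0.0416 0.0092; 0.0092 0.1132]
P' = Q + AᵀP(A−BK) = [13.0416 -1.9908; -1.9908 1.1132]
tr(P') = 14.1547


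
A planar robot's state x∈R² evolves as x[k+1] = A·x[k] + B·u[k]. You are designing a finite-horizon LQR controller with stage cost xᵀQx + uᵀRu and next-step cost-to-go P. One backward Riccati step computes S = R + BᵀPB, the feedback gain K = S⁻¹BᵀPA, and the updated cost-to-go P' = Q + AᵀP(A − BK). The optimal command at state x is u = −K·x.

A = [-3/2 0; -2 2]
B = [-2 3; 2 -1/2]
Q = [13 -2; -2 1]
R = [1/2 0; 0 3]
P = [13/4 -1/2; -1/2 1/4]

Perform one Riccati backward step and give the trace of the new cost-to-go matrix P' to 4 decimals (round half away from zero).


15.6723

BᵀP = [-7.5000 1.5000; 10.0000 -1.6250]
S = R + BᵀPB = [1/2 0; 0 3] + [18.0000 -23.2500; -23.2500 30.8125] = [18.5000 -23.2500; -23.2500 33.8125]
BᵀPA = [8.2500 3.0000; -11.7500 -3.2500]
K = S⁻¹·BᵀPA = [0.0679 0.3045; -0.3008 0.1133]
A−BK = [-0.4618 0.2692; -2.2861 1.4476]
AᵀP(A−BK) = [1.2178 -0.6813; -0.6813 0.4546]
P' = Q + AᵀP(A−BK) = [14.2178 -2.6813; -2.6813 1.4546]
tr(P') = 15.6723


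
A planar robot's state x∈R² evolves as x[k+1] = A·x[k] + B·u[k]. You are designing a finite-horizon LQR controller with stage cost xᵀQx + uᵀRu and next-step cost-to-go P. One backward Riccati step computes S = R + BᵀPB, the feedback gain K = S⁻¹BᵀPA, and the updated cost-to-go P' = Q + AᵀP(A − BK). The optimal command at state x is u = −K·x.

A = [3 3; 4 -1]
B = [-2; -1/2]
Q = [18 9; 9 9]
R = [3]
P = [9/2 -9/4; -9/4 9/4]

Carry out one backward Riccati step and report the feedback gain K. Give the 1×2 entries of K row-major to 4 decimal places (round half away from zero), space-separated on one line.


BᵀP = [-7.8750 3.3750]
S = R + BᵀPB = [3] + [14.0625] = [17.0625]
BᵀPA = [-10.1250 -27.0000]
K = S⁻¹·BᵀPA = [-0.5934 -1.5824]
A−BK = [1.8132 -0.1648; 3.7033 -1.7912]
AᵀP(A−BK) = [16.4918 -4.7720; -4.7720 13.5247]
P' = Q + AᵀP(A−BK) = [34.4918 4.2280; 4.2280 22.5247]
tr(P') = 57.0165

-0.5934 -1.5824


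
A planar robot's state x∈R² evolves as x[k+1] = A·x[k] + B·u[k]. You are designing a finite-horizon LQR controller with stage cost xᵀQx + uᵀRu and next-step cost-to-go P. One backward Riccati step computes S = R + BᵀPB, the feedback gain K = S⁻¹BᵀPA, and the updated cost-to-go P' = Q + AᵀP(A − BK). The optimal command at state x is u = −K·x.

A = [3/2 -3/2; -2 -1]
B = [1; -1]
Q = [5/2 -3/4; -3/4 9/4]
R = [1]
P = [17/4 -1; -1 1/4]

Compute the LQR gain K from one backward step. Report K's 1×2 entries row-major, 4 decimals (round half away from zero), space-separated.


BᵀP = [5.2500 -1.2500]
S = R + BᵀPB = [1] + [6.5000] = [7.5000]
BᵀPA = [10.3750 -6.6250]
K = S⁻¹·BᵀPA = [1.3833 -0.8833]
A−BK = [0.1167 -0.6167; -0.6167 -1.8833]
AᵀP(A−BK) = [2.2104 -1.3979; -1.3979 0.9604]
P' = Q + AᵀP(A−BK) = [4.7104 -2.1479; -2.1479 3.2104]
tr(P') = 7.9208

1.3833 -0.8833
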